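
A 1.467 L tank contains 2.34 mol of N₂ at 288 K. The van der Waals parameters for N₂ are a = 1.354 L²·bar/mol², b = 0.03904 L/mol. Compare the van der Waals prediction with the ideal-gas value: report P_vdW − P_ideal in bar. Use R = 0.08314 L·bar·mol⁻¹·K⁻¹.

ΔP ≈ -0.909 bar

Ideal: P_ideal = nRT/V = (2.34)(0.08314)(288)/1.467 = 38.1934 bar
vdW: P = nRT/(V − nb) − a n²/V² = 56.0297/1.37565 − 7.41396/2.15209 = 40.7296 − 3.44500 = 37.2846 bar
ΔP = 37.2846 − 38.1934 = -0.909 bar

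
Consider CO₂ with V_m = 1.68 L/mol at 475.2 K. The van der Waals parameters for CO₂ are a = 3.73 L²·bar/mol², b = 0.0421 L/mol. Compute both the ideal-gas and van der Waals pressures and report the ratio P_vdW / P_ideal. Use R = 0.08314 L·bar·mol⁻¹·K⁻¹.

P_vdW / P_ideal ≈ 0.9695

Ideal: P_ideal = RT/V_m = (0.08314)(475.2)/1.68 = 23.5167 bar
vdW: P = RT/(V_m − b) − a/V_m² = 39.5081/1.63790 − 3.73/2.82240 = 24.1212 − 1.32157 = 22.7996 bar
Ratio = 22.7996/23.5167 = 0.9695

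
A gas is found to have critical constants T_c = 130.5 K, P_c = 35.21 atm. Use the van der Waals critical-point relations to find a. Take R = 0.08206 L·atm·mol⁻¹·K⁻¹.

From T_c = 8a/(27Rb) and P_c = a/(27b²): a = 27 R² T_c²/(64 P_c).
a = 27×(0.08206)²×(130.5)²/(64×35.21) = 3096.3/2253.4 = 1.374 L²·atm/mol²

a ≈ 1.374 L²·atm/mol²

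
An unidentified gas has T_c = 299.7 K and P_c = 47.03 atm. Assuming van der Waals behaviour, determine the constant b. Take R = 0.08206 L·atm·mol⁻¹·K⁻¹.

b ≈ 0.06537 L/mol

From T_c = 8a/(27Rb) and P_c = a/(27b²): b = R T_c/(8 P_c).
b = (0.08206)(299.7)/(8×47.03) = 24.593/376.24 = 0.06537 L/mol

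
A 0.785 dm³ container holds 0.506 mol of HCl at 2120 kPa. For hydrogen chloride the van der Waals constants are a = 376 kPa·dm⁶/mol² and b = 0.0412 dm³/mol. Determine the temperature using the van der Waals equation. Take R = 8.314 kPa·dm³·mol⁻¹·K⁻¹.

T = (P + a n²/V²)(V − nb)/(nR)
P + a n²/V² = 2120 + (376)(0.506)²/(0.785)² = 2276.2 kPa
V − nb = 0.785 − (0.506)(0.0412) = 0.76415 dm³
T = (2276.2)(0.76415)/((0.506)(8.314)) = 413.5 K

T ≈ 413.5 K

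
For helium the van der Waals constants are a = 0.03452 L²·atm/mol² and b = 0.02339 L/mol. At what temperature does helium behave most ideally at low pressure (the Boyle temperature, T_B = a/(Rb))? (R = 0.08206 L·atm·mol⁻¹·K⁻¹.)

For a van der Waals gas the second virial coefficient B₂ = b − a/(RT) vanishes at T_B = a/(Rb).
T_B = 0.03452/(0.08206×0.02339) = 0.03452/0.0019194 = 17.98 K

T_B ≈ 17.98 K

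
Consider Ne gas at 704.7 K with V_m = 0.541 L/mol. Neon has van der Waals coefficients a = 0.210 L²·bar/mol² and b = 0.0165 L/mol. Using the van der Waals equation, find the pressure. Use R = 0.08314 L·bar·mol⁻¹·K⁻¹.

P = RT/(V_m − b) − a/V_m²
RT/(V_m − b) = (0.08314)(704.7)/(0.541 − 0.0165) = 58.589/0.52450 = 111.70 bar
a/V_m² = 0.210/(0.541)² = 0.71750 bar
P = 111.70 − 0.71750 = 111.0 bar

P ≈ 111.0 bar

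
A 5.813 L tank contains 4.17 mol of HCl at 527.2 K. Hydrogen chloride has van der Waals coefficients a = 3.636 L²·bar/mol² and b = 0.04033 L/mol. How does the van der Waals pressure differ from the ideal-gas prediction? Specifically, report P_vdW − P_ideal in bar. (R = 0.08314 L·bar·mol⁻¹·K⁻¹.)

Ideal: P_ideal = nRT/V = (4.17)(0.08314)(527.2)/5.813 = 31.4428 bar
vdW: P = nRT/(V − nb) − a n²/V² = 182.777/5.64482 − 63.2260/33.7910 = 32.3796 − 1.87109 = 30.5085 bar
ΔP = 30.5085 − 31.4428 = -0.934 bar

ΔP ≈ -0.934 bar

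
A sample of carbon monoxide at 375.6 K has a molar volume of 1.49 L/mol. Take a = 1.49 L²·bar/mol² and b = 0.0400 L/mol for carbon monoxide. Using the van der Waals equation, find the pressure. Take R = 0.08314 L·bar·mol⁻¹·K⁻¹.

P ≈ 20.86 bar

P = RT/(V_m − b) − a/V_m²
RT/(V_m − b) = (0.08314)(375.6)/(1.49 − 0.0400) = 31.227/1.4500 = 21.536 bar
a/V_m² = 1.49/(1.49)² = 0.67114 bar
P = 21.536 − 0.67114 = 20.86 bar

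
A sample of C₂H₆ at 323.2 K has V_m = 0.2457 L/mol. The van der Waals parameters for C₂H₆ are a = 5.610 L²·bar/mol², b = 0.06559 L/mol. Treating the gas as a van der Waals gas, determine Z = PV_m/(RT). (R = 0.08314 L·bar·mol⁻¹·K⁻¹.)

P = RT/(V_m − b) − a/V_m² = (0.08314)(323.2)/(0.2457 − 0.06559) − 5.610/(0.2457)²
  = 26.871/0.18011 − 92.929 = 149.19 − 92.929 = 56.26 bar
Z = PV_m/(RT) = (56.26)(0.2457)/((0.08314)(323.2)) = 13.823/26.871 = 0.5144

Z ≈ 0.5144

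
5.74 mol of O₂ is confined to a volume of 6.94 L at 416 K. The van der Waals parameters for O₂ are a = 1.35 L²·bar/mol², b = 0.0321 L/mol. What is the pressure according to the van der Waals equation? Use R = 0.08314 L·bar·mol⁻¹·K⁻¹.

P ≈ 28.46 bar

P = nRT/(V − nb) − a n²/V²
nRT/(V − nb) = (5.74)(0.08314)(416)/(6.94 − 5.74×0.0321) = 198.53/6.7557 = 29.387 bar
a n²/V² = (1.35)(5.74)²/(6.94)² = 0.92350 bar
P = 29.387 − 0.92350 = 28.46 bar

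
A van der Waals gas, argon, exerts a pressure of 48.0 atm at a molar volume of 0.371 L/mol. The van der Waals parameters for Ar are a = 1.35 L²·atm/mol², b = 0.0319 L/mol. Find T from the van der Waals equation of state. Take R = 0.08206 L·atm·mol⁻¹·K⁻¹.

T = (P + a/V_m²)(V_m − b)/R
P + a/V_m² = 48.0 + 1.35/(0.371)² = 57.808 atm
V_m − b = 0.371 − 0.0319 = 0.33910 L/mol
T = (57.808)(0.33910)/0.08206 = 238.9 K

T ≈ 238.9 K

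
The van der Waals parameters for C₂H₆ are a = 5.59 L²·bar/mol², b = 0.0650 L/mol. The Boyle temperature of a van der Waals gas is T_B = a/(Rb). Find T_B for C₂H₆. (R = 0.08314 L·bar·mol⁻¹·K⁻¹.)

T_B ≈ 1034 K

For a van der Waals gas the second virial coefficient B₂ = b − a/(RT) vanishes at T_B = a/(Rb).
T_B = 5.59/(0.08314×0.0650) = 5.59/0.0054041 = 1034 K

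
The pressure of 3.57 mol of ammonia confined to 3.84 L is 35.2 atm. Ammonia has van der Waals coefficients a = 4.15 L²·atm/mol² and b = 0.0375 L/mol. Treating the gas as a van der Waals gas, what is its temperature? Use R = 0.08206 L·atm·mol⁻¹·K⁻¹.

T ≈ 490.7 K

T = (P + a n²/V²)(V − nb)/(nR)
P + a n²/V² = 35.2 + (4.15)(3.57)²/(3.84)² = 38.787 atm
V − nb = 3.84 − (3.57)(0.0375) = 3.7061 L
T = (38.787)(3.7061)/((3.57)(0.08206)) = 490.7 K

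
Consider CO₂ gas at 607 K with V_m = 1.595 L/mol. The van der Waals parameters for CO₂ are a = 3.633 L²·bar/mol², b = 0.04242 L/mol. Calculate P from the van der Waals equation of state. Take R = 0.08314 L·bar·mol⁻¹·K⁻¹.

P ≈ 31.08 bar

P = RT/(V_m − b) − a/V_m²
RT/(V_m − b) = (0.08314)(607)/(1.595 − 0.04242) = 50.466/1.5526 = 32.504 bar
a/V_m² = 3.633/(1.595)² = 1.4281 bar
P = 32.504 − 1.4281 = 31.08 bar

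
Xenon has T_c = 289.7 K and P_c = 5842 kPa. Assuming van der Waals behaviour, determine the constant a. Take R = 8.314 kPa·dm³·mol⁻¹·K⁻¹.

From T_c = 8a/(27Rb) and P_c = a/(27b²): a = 27 R² T_c²/(64 P_c).
a = 27×(8.314)²×(289.7)²/(64×5842) = 156632109/373888 = 418.9 kPa·dm⁶/mol²

a ≈ 418.9 kPa·dm⁶/mol²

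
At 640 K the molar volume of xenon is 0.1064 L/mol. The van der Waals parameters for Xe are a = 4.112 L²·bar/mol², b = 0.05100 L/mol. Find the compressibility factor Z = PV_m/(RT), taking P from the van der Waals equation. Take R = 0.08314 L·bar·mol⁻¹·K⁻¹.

Z ≈ 1.194

P = RT/(V_m − b) − a/V_m² = (0.08314)(640)/(0.1064 − 0.05100) − 4.112/(0.1064)²
  = 53.210/0.055400 − 363.22 = 960.47 − 363.22 = 597.25 bar
Z = PV_m/(RT) = (597.25)(0.1064)/((0.08314)(640)) = 63.547/53.210 = 1.194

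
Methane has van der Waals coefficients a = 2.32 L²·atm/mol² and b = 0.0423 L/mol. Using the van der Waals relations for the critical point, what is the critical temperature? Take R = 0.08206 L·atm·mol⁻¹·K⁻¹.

T_c ≈ 198.0 K

For a van der Waals gas, T_c = 8a/(27Rb).
T_c = 8×2.32/(27×0.08206×0.0423) = 18.560/0.093721 = 198.0 K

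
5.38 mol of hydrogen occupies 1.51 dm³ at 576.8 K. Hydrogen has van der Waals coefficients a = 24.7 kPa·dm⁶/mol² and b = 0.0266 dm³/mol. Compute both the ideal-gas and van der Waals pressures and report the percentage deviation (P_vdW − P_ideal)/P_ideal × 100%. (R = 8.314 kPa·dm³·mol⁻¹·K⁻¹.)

8.63 %

Ideal: P_ideal = nRT/V = (5.38)(8.314)(576.8)/1.51 = 17086.0 kPa
vdW: P = nRT/(V − nb) − a n²/V² = 25799.9/1.36689 − 714.927/2.28010 = 18874.9 − 313.551 = 18561.3 kPa
% deviation = (18561.3 − 17086.0)/17086.0 × 100% = 8.63%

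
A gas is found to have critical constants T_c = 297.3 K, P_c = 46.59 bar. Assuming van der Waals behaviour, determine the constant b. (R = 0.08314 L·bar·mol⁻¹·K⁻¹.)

From T_c = 8a/(27Rb) and P_c = a/(27b²): b = R T_c/(8 P_c).
b = (0.08314)(297.3)/(8×46.59) = 24.718/372.72 = 0.06632 L/mol

b ≈ 0.06632 L/mol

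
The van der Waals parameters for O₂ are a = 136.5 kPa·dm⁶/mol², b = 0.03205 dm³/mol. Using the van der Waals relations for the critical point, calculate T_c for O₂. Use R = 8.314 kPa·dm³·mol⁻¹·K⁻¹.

T_c ≈ 151.8 K

For a van der Waals gas, T_c = 8a/(27Rb).
T_c = 8×136.5/(27×8.314×0.03205) = 1092.0/7.1945 = 151.8 K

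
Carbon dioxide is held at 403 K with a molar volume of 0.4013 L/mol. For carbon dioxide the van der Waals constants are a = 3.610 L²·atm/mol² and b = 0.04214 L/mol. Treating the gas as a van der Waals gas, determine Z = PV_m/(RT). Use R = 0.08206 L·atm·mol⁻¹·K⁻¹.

P = RT/(V_m − b) − a/V_m² = (0.08206)(403)/(0.4013 − 0.04214) − 3.610/(0.4013)²
  = 33.070/0.35916 − 22.417 = 92.076 − 22.417 = 69.659 atm
Z = PV_m/(RT) = (69.659)(0.4013)/((0.08206)(403)) = 27.954/33.070 = 0.8453

Z ≈ 0.8453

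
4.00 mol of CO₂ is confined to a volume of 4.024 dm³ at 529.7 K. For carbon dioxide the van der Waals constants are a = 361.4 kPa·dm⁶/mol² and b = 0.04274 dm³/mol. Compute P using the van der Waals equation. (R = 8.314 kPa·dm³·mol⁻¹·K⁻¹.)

P ≈ 4215 kPa

P = nRT/(V − nb) − a n²/V²
nRT/(V − nb) = (4.00)(8.314)(529.7)/(4.024 − 4.00×0.04274) = 17616/3.8530 = 4572.0 kPa
a n²/V² = (361.4)(4.00)²/(4.024)² = 357.10 kPa
P = 4572.0 − 357.10 = 4215 kPa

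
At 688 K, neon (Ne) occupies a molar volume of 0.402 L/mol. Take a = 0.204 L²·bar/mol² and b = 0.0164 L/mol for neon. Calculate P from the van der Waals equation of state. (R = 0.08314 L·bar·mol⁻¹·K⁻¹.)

P ≈ 147.1 bar

P = RT/(V_m − b) − a/V_m²
RT/(V_m − b) = (0.08314)(688)/(0.402 − 0.0164) = 57.200/0.38560 = 148.34 bar
a/V_m² = 0.204/(0.402)² = 1.2623 bar
P = 148.34 − 1.2623 = 147.1 bar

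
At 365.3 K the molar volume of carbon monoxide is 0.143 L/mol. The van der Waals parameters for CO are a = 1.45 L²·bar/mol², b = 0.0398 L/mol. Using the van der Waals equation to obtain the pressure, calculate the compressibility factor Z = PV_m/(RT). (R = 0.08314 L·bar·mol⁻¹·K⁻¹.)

Z ≈ 1.052

P = RT/(V_m − b) − a/V_m² = (0.08314)(365.3)/(0.143 − 0.0398) − 1.45/(0.143)²
  = 30.371/0.10320 − 70.908 = 294.29 − 70.908 = 223.38 bar
Z = PV_m/(RT) = (223.38)(0.143)/((0.08314)(365.3)) = 31.943/30.371 = 1.052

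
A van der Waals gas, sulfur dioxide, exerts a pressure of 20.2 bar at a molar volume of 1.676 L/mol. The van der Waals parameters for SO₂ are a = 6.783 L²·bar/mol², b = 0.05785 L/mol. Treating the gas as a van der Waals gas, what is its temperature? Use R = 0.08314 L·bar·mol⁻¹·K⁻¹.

T ≈ 440.2 K

T = (P + a/V_m²)(V_m − b)/R
P + a/V_m² = 20.2 + 6.783/(1.676)² = 22.615 bar
V_m − b = 1.676 − 0.05785 = 1.6182 L/mol
T = (22.615)(1.6182)/0.08314 = 440.2 K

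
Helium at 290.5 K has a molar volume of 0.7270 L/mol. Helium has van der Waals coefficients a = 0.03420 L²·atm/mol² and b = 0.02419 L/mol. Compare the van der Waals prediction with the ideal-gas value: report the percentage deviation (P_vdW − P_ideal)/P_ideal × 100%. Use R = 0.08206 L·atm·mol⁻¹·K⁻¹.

Ideal: P_ideal = RT/V_m = (0.08206)(290.5)/0.7270 = 32.7901 atm
vdW: P = RT/(V_m − b) − a/V_m² = 23.8384/0.702810 − 0.03420/0.528529 = 33.9187 − 0.0647079 = 33.8540 atm
% deviation = (33.8540 − 32.7901)/32.7901 × 100% = 3.24%

3.24 %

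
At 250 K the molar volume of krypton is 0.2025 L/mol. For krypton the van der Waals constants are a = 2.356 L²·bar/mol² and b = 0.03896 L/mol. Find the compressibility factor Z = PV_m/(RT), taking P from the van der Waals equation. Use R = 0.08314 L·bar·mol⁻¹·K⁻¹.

Z ≈ 0.6785

P = RT/(V_m − b) − a/V_m² = (0.08314)(250)/(0.2025 − 0.03896) − 2.356/(0.2025)²
  = 20.785/0.16354 − 57.455 = 127.09 − 57.455 = 69.64 bar
Z = PV_m/(RT) = (69.64)(0.2025)/((0.08314)(250)) = 14.102/20.785 = 0.6785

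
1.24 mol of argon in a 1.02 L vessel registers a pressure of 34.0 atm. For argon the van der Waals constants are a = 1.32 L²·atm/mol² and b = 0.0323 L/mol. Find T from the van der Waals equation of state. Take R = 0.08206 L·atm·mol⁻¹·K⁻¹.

T = (P + a n²/V²)(V − nb)/(nR)
P + a n²/V² = 34.0 + (1.32)(1.24)²/(1.02)² = 35.951 atm
V − nb = 1.02 − (1.24)(0.0323) = 0.97995 L
T = (35.951)(0.97995)/((1.24)(0.08206)) = 346.2 K

T ≈ 346.2 K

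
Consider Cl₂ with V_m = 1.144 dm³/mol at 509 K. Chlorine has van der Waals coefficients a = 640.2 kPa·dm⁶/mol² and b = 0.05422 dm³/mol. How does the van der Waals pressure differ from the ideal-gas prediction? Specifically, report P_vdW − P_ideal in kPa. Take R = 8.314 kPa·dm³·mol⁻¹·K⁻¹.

ΔP ≈ -305.1 kPa

Ideal: P_ideal = RT/V_m = (8.314)(509)/1.144 = 3699.15 kPa
vdW: P = RT/(V_m − b) − a/V_m² = 4231.83/1.08978 − 640.2/1.30874 = 3883.20 − 489.173 = 3394.03 kPa
ΔP = 3394.03 − 3699.15 = -305.1 kPa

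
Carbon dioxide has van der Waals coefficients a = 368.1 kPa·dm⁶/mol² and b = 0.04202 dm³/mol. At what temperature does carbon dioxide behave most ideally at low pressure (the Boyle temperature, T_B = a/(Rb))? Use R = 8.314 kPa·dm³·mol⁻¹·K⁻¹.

T_B ≈ 1054 K

For a van der Waals gas the second virial coefficient B₂ = b − a/(RT) vanishes at T_B = a/(Rb).
T_B = 368.1/(8.314×0.04202) = 368.1/0.34935 = 1054 K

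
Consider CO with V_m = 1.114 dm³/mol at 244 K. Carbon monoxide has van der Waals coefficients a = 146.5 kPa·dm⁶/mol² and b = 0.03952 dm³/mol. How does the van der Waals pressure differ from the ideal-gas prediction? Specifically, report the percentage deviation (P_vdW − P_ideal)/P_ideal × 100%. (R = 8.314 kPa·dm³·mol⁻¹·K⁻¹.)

-2.80 %

Ideal: P_ideal = RT/V_m = (8.314)(244)/1.114 = 1821.02 kPa
vdW: P = RT/(V_m − b) − a/V_m² = 2028.62/1.07448 − 146.5/1.24100 = 1888.00 − 118.050 = 1769.95 kPa
% deviation = (1769.95 − 1821.02)/1821.02 × 100% = -2.80%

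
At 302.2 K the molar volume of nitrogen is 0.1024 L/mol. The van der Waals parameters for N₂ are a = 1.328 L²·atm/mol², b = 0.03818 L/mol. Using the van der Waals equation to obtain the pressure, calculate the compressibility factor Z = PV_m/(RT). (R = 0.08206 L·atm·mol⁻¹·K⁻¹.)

P = RT/(V_m − b) − a/V_m² = (0.08206)(302.2)/(0.1024 − 0.03818) − 1.328/(0.1024)²
  = 24.799/0.064220 − 126.65 = 386.16 − 126.65 = 259.51 atm
Z = PV_m/(RT) = (259.51)(0.1024)/((0.08206)(302.2)) = 26.574/24.799 = 1.072

Z ≈ 1.072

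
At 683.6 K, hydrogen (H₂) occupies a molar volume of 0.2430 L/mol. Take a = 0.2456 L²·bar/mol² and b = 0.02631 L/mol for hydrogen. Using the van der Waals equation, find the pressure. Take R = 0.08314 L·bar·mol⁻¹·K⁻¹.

P ≈ 258.1 bar

P = RT/(V_m − b) − a/V_m²
RT/(V_m − b) = (0.08314)(683.6)/(0.2430 − 0.02631) = 56.835/0.21669 = 262.29 bar
a/V_m² = 0.2456/(0.2430)² = 4.1593 bar
P = 262.29 − 4.1593 = 258.1 bar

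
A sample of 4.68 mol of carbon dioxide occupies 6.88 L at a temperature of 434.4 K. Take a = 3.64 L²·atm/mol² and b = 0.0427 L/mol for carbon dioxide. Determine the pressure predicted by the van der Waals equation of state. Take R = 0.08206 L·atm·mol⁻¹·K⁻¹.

P = nRT/(V − nb) − a n²/V²
nRT/(V − nb) = (4.68)(0.08206)(434.4)/(6.88 − 4.68×0.0427) = 166.83/6.6802 = 24.974 atm
a n²/V² = (3.64)(4.68)²/(6.88)² = 1.6843 atm
P = 24.974 − 1.6843 = 23.29 atm

P ≈ 23.29 atm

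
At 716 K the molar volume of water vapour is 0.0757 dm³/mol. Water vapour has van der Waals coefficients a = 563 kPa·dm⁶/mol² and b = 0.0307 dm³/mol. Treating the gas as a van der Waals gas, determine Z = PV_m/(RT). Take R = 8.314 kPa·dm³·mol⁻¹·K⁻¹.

P = RT/(V_m − b) − a/V_m² = (8.314)(716)/(0.0757 − 0.0307) − 563/(0.0757)²
  = 5952.8/0.045000 − 98246 = 132284 − 98246 = 34038 kPa
Z = PV_m/(RT) = (34038)(0.0757)/((8.314)(716)) = 2576.7/5952.8 = 0.4329

Z ≈ 0.4329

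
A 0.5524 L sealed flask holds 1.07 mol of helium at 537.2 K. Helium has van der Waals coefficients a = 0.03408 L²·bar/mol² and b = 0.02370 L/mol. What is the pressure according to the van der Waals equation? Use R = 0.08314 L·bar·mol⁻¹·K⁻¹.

P ≈ 90.55 bar

P = nRT/(V − nb) − a n²/V²
nRT/(V − nb) = (1.07)(0.08314)(537.2)/(0.5524 − 1.07×0.02370) = 47.789/0.52704 = 90.674 bar
a n²/V² = (0.03408)(1.07)²/(0.5524)² = 0.12787 bar
P = 90.674 − 0.12787 = 90.55 bar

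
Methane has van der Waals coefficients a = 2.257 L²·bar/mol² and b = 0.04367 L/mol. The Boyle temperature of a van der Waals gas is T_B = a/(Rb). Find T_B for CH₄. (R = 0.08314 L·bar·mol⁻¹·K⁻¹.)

For a van der Waals gas the second virial coefficient B₂ = b − a/(RT) vanishes at T_B = a/(Rb).
T_B = 2.257/(0.08314×0.04367) = 2.257/0.0036307 = 621.6 K

T_B ≈ 621.6 K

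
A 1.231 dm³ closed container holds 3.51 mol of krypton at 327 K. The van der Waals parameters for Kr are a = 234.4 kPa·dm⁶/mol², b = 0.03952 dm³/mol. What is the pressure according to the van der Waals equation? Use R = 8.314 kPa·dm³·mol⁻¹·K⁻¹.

P ≈ 6831 kPa

P = nRT/(V − nb) − a n²/V²
nRT/(V − nb) = (3.51)(8.314)(327)/(1.231 − 3.51×0.03952) = 9542.6/1.0923 = 8736.2 kPa
a n²/V² = (234.4)(3.51)²/(1.231)² = 1905.7 kPa
P = 8736.2 − 1905.7 = 6831 kPa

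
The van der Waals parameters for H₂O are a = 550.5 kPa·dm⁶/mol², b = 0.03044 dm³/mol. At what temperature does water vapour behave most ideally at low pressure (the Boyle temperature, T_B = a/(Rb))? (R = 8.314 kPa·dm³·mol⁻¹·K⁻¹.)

For a van der Waals gas the second virial coefficient B₂ = b − a/(RT) vanishes at T_B = a/(Rb).
T_B = 550.5/(8.314×0.03044) = 550.5/0.25308 = 2175 K

T_B ≈ 2175 K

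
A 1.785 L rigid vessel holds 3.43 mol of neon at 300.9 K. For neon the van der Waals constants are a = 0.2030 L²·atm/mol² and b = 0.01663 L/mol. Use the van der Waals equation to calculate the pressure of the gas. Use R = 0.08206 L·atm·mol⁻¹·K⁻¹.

P = nRT/(V − nb) − a n²/V²
nRT/(V − nb) = (3.43)(0.08206)(300.9)/(1.785 − 3.43×0.01663) = 84.693/1.7280 = 49.012 atm
a n²/V² = (0.2030)(3.43)²/(1.785)² = 0.74956 atm
P = 49.012 − 0.74956 = 48.26 atm

P ≈ 48.26 atm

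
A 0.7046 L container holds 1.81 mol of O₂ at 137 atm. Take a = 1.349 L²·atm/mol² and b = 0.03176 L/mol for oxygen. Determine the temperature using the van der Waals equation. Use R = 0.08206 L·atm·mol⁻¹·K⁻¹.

T = (P + a n²/V²)(V − nb)/(nR)
P + a n²/V² = 137 + (1.349)(1.81)²/(0.7046)² = 145.90 atm
V − nb = 0.7046 − (1.81)(0.03176) = 0.64711 L
T = (145.90)(0.64711)/((1.81)(0.08206)) = 635.7 K

T ≈ 635.7 K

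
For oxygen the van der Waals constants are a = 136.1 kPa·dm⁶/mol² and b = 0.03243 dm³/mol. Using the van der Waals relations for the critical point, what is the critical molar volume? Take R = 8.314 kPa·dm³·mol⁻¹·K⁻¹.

For a van der Waals gas, V_m,c = 3b.
V_m,c = 3×0.03243 = 0.09729 dm³/mol

V_m,c ≈ 0.09729 dm³/mol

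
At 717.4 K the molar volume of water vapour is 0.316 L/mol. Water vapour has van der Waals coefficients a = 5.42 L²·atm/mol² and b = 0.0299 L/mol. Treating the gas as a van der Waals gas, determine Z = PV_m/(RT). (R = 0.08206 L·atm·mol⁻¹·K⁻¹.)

P = RT/(V_m − b) − a/V_m² = (0.08206)(717.4)/(0.316 − 0.0299) − 5.42/(0.316)²
  = 58.870/0.28610 − 54.278 = 205.77 − 54.278 = 151.49 atm
Z = PV_m/(RT) = (151.49)(0.316)/((0.08206)(717.4)) = 47.871/58.870 = 0.8132

Z ≈ 0.8132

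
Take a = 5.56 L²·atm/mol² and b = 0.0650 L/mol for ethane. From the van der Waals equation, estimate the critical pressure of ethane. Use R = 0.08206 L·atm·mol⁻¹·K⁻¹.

For a van der Waals gas, P_c = a/(27b²).
P_c = 5.56/(27×(0.0650)²) = 5.56/0.11408 = 48.74 atm

P_c ≈ 48.74 atm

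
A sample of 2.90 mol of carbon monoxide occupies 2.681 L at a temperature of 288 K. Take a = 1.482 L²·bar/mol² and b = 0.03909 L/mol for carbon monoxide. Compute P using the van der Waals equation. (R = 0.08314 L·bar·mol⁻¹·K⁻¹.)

P ≈ 25.31 bar

P = nRT/(V − nb) − a n²/V²
nRT/(V − nb) = (2.90)(0.08314)(288)/(2.681 − 2.90×0.03909) = 69.439/2.5676 = 27.044 bar
a n²/V² = (1.482)(2.90)²/(2.681)² = 1.7340 bar
P = 27.044 − 1.7340 = 25.31 bar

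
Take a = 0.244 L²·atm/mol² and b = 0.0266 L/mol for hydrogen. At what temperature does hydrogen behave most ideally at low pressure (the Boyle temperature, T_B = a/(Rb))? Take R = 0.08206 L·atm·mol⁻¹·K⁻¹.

T_B ≈ 111.8 K

For a van der Waals gas the second virial coefficient B₂ = b − a/(RT) vanishes at T_B = a/(Rb).
T_B = 0.244/(0.08206×0.0266) = 0.244/0.0021828 = 111.8 K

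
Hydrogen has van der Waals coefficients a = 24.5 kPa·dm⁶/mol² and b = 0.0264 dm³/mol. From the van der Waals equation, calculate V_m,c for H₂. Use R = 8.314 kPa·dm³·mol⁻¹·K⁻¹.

For a van der Waals gas, V_m,c = 3b.
V_m,c = 3×0.0264 = 0.07920 dm³/mol

V_m,c ≈ 0.07920 dm³/mol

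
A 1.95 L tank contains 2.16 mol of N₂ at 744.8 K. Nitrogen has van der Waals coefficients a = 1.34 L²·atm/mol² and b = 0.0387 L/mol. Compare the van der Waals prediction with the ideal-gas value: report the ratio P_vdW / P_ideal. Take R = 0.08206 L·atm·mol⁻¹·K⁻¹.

Ideal: P_ideal = nRT/V = (2.16)(0.08206)(744.8)/1.95 = 67.7003 atm
vdW: P = nRT/(V − nb) − a n²/V² = 132.016/1.86641 − 6.25190/3.80250 = 70.7326 − 1.64416 = 69.0884 atm
Ratio = 69.0884/67.7003 = 1.021

P_vdW / P_ideal ≈ 1.021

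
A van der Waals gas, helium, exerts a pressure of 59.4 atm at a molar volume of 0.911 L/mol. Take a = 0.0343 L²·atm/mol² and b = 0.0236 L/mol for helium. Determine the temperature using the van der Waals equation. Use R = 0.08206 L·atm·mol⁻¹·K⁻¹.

T ≈ 642.8 K

T = (P + a/V_m²)(V_m − b)/R
P + a/V_m² = 59.4 + 0.0343/(0.911)² = 59.441 atm
V_m − b = 0.911 − 0.0236 = 0.88740 L/mol
T = (59.441)(0.88740)/0.08206 = 642.8 K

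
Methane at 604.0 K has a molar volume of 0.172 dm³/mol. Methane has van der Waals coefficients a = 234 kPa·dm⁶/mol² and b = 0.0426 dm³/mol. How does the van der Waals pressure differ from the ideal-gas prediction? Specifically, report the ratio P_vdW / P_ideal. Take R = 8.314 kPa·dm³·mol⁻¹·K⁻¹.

Ideal: P_ideal = RT/V_m = (8.314)(604.0)/0.172 = 29195.7 kPa
vdW: P = RT/(V_m − b) − a/V_m² = 5021.66/0.129400 − 234/0.0295840 = 38807.3 − 7909.68 = 30897.6 kPa
Ratio = 30897.6/29195.7 = 1.058

P_vdW / P_ideal ≈ 1.058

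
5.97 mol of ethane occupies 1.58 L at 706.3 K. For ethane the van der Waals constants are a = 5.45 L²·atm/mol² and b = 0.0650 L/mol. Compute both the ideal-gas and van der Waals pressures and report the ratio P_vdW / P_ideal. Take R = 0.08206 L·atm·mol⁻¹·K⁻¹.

Ideal: P_ideal = nRT/V = (5.97)(0.08206)(706.3)/1.58 = 218.997 atm
vdW: P = nRT/(V − nb) − a n²/V² = 346.015/1.19195 − 194.243/2.49640 = 290.293 − 77.8092 = 212.484 atm
Ratio = 212.484/218.997 = 0.9703

P_vdW / P_ideal ≈ 0.9703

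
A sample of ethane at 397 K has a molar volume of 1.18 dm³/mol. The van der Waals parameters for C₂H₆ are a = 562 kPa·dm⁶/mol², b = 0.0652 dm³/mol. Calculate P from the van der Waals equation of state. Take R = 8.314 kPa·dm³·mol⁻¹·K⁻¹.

P ≈ 2557 kPa

P = RT/(V_m − b) − a/V_m²
RT/(V_m − b) = (8.314)(397)/(1.18 − 0.0652) = 3300.7/1.1148 = 2960.8 kPa
a/V_m² = 562/(1.18)² = 403.62 kPa
P = 2960.8 − 403.62 = 2557 kPa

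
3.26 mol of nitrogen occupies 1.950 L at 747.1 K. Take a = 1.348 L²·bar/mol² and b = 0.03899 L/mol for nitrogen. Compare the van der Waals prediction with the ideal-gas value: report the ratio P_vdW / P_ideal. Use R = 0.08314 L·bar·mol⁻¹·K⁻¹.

Ideal: P_ideal = nRT/V = (3.26)(0.08314)(747.1)/1.950 = 103.842 bar
vdW: P = nRT/(V − nb) − a n²/V² = 202.491/1.82289 − 14.3260/3.80250 = 111.082 − 3.76752 = 107.314 bar
Ratio = 107.314/103.842 = 1.033

P_vdW / P_ideal ≈ 1.033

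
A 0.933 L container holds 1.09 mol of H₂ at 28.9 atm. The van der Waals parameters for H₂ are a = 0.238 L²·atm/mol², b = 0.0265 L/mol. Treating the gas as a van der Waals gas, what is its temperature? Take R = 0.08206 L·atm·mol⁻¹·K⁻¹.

T = (P + a n²/V²)(V − nb)/(nR)
P + a n²/V² = 28.9 + (0.238)(1.09)²/(0.933)² = 29.225 atm
V − nb = 0.933 − (1.09)(0.0265) = 0.90412 L
T = (29.225)(0.90412)/((1.09)(0.08206)) = 295.4 K

T ≈ 295.4 K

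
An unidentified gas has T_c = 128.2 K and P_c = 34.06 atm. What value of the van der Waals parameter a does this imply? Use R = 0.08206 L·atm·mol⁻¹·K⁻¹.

From T_c = 8a/(27Rb) and P_c = a/(27b²): a = 27 R² T_c²/(64 P_c).
a = 27×(0.08206)²×(128.2)²/(64×34.06) = 2988.2/2179.8 = 1.371 L²·atm/mol²

a ≈ 1.371 L²·atm/mol²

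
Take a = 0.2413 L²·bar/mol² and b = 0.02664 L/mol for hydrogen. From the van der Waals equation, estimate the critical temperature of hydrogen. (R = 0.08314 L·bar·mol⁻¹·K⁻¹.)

T_c ≈ 32.28 K

For a van der Waals gas, T_c = 8a/(27Rb).
T_c = 8×0.2413/(27×0.08314×0.02664) = 1.9304/0.059801 = 32.28 K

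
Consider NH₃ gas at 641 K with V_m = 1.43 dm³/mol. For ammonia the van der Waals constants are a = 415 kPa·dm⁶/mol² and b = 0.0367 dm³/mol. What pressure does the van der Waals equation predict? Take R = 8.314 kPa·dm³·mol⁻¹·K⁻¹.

P ≈ 3622 kPa

P = RT/(V_m − b) − a/V_m²
RT/(V_m − b) = (8.314)(641)/(1.43 − 0.0367) = 5329.3/1.3933 = 3824.9 kPa
a/V_m² = 415/(1.43)² = 202.94 kPa
P = 3824.9 − 202.94 = 3622 kPa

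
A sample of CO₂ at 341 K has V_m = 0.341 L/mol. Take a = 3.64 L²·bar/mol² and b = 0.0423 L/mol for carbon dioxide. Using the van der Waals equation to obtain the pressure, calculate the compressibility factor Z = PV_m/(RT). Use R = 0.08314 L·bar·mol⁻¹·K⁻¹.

P = RT/(V_m − b) − a/V_m² = (0.08314)(341)/(0.341 − 0.0423) − 3.64/(0.341)²
  = 28.351/0.29870 − 31.303 = 94.915 − 31.303 = 63.612 bar
Z = PV_m/(RT) = (63.612)(0.341)/((0.08314)(341)) = 21.692/28.351 = 0.7651

Z ≈ 0.7651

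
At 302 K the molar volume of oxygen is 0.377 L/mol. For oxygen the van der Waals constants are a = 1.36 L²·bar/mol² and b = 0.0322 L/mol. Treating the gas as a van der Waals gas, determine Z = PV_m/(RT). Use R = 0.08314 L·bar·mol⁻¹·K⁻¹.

Z ≈ 0.9497

P = RT/(V_m − b) − a/V_m² = (0.08314)(302)/(0.377 − 0.0322) − 1.36/(0.377)²
  = 25.108/0.34480 − 9.5688 = 72.819 − 9.5688 = 63.250 bar
Z = PV_m/(RT) = (63.250)(0.377)/((0.08314)(302)) = 23.845/25.108 = 0.9497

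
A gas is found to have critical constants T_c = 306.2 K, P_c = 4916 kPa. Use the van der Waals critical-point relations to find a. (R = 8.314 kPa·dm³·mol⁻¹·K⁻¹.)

From T_c = 8a/(27Rb) and P_c = a/(27b²): a = 27 R² T_c²/(64 P_c).
a = 27×(8.314)²×(306.2)²/(64×4916) = 174982323/314624 = 556.2 kPa·dm⁶/mol²

a ≈ 556.2 kPa·dm⁶/mol²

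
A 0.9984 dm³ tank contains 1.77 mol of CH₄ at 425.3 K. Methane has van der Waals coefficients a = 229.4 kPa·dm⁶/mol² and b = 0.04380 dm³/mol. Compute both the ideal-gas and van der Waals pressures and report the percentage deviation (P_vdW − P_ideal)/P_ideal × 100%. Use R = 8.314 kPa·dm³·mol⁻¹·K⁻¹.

-3.08 %

Ideal: P_ideal = nRT/V = (1.77)(8.314)(425.3)/0.9984 = 6268.65 kPa
vdW: P = nRT/(V − nb) − a n²/V² = 6258.62/0.920874 − 718.687/0.996803 = 6796.39 − 720.992 = 6075.40 kPa
% deviation = (6075.40 − 6268.65)/6268.65 × 100% = -3.08%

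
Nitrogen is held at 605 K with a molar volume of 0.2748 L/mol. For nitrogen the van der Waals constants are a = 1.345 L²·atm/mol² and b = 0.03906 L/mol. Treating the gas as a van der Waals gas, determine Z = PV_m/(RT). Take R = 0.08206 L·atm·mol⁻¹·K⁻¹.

P = RT/(V_m − b) − a/V_m² = (0.08206)(605)/(0.2748 − 0.03906) − 1.345/(0.2748)²
  = 49.646/0.23574 − 17.811 = 210.60 − 17.811 = 192.79 atm
Z = PV_m/(RT) = (192.79)(0.2748)/((0.08206)(605)) = 52.979/49.646 = 1.067

Z ≈ 1.067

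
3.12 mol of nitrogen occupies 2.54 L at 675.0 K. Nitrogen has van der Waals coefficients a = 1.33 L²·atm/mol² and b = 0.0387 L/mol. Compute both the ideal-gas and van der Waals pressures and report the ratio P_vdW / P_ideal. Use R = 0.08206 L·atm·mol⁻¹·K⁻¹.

P_vdW / P_ideal ≈ 1.020

Ideal: P_ideal = nRT/V = (3.12)(0.08206)(675.0)/2.54 = 68.0387 atm
vdW: P = nRT/(V − nb) − a n²/V² = 172.818/2.41926 − 12.9468/6.45160 = 71.4342 − 2.00676 = 69.4274 atm
Ratio = 69.4274/68.0387 = 1.020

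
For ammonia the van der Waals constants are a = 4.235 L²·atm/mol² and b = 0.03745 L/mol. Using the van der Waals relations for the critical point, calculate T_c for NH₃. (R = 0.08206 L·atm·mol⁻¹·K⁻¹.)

T_c ≈ 408.3 K

For a van der Waals gas, T_c = 8a/(27Rb).
T_c = 8×4.235/(27×0.08206×0.03745) = 33.880/0.082975 = 408.3 K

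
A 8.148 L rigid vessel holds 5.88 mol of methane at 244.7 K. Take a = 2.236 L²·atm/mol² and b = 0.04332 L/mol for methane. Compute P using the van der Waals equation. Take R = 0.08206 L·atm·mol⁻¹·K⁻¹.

P ≈ 13.79 atm

P = nRT/(V − nb) − a n²/V²
nRT/(V − nb) = (5.88)(0.08206)(244.7)/(8.148 − 5.88×0.04332) = 118.07/7.8933 = 14.958 atm
a n²/V² = (2.236)(5.88)²/(8.148)² = 1.1645 atm
P = 14.958 − 1.1645 = 13.79 atm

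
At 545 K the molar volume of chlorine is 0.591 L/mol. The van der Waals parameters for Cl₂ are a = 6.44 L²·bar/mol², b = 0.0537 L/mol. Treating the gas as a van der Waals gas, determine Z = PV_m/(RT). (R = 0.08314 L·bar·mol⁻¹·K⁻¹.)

P = RT/(V_m − b) − a/V_m² = (0.08314)(545)/(0.591 − 0.0537) − 6.44/(0.591)²
  = 45.311/0.53730 − 18.438 = 84.331 − 18.438 = 65.893 bar
Z = PV_m/(RT) = (65.893)(0.591)/((0.08314)(545)) = 38.943/45.311 = 0.8595

Z ≈ 0.8595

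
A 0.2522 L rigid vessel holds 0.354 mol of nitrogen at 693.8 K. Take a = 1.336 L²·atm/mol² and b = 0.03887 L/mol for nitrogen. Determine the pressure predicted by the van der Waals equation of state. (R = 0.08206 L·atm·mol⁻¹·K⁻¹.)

P ≈ 81.89 atm

P = nRT/(V − nb) − a n²/V²
nRT/(V − nb) = (0.354)(0.08206)(693.8)/(0.2522 − 0.354×0.03887) = 20.154/0.23844 = 84.524 atm
a n²/V² = (1.336)(0.354)²/(0.2522)² = 2.6322 atm
P = 84.524 − 2.6322 = 81.89 atm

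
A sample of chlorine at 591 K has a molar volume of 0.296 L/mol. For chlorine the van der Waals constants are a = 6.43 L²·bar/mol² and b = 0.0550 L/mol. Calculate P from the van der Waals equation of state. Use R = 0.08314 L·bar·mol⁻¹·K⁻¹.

P = RT/(V_m − b) − a/V_m²
RT/(V_m − b) = (0.08314)(591)/(0.296 − 0.0550) = 49.136/0.24100 = 203.88 bar
a/V_m² = 6.43/(0.296)² = 73.388 bar
P = 203.88 − 73.388 = 130.5 bar

P ≈ 130.5 bar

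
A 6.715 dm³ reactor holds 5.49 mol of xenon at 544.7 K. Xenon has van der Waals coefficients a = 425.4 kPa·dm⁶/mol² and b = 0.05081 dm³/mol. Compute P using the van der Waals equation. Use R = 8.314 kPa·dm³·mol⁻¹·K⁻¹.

P ≈ 3579 kPa

P = nRT/(V − nb) − a n²/V²
nRT/(V − nb) = (5.49)(8.314)(544.7)/(6.715 − 5.49×0.05081) = 24862/6.4361 = 3862.9 kPa
a n²/V² = (425.4)(5.49)²/(6.715)² = 284.35 kPa
P = 3862.9 − 284.35 = 3579 kPa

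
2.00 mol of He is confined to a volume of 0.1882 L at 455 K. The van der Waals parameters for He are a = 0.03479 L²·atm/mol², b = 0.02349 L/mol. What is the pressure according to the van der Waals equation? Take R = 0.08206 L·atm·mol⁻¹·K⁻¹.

P ≈ 524.9 atm

P = nRT/(V − nb) − a n²/V²
nRT/(V − nb) = (2.00)(0.08206)(455)/(0.1882 − 2.00×0.02349) = 74.675/0.14122 = 528.78 atm
a n²/V² = (0.03479)(2.00)²/(0.1882)² = 3.9289 atm
P = 528.78 − 3.9289 = 524.9 atm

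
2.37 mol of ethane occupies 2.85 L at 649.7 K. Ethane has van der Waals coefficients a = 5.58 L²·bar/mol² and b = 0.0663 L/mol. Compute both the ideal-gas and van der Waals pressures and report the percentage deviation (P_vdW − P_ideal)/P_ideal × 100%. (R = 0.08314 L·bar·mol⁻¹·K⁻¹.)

-2.76 %

Ideal: P_ideal = nRT/V = (2.37)(0.08314)(649.7)/2.85 = 44.9186 bar
vdW: P = nRT/(V − nb) − a n²/V² = 128.018/2.69287 − 31.3423/8.12250 = 47.5396 − 3.85870 = 43.6809 bar
% deviation = (43.6809 − 44.9186)/44.9186 × 100% = -2.76%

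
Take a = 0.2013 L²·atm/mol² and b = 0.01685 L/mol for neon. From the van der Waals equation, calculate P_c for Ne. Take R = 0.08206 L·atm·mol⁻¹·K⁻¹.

For a van der Waals gas, P_c = a/(27b²).
P_c = 0.2013/(27×(0.01685)²) = 0.2013/0.0076659 = 26.26 atm

P_c ≈ 26.26 atm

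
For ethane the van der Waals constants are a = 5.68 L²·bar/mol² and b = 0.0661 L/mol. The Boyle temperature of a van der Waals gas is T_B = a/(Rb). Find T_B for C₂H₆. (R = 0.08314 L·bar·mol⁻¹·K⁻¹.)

For a van der Waals gas the second virial coefficient B₂ = b − a/(RT) vanishes at T_B = a/(Rb).
T_B = 5.68/(0.08314×0.0661) = 5.68/0.0054956 = 1034 K

T_B ≈ 1034 K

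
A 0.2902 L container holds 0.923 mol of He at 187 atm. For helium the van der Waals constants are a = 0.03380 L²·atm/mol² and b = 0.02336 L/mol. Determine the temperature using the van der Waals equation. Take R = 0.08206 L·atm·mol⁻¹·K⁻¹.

T ≈ 664.5 K

T = (P + a n²/V²)(V − nb)/(nR)
P + a n²/V² = 187 + (0.03380)(0.923)²/(0.2902)² = 187.34 atm
V − nb = 0.2902 − (0.923)(0.02336) = 0.26864 L
T = (187.34)(0.26864)/((0.923)(0.08206)) = 664.5 K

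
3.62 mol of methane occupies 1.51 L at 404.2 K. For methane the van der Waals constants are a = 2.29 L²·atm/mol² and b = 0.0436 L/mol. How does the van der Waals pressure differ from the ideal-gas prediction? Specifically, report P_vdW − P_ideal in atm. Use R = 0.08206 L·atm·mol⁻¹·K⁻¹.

ΔP ≈ -3.880 atm

Ideal: P_ideal = nRT/V = (3.62)(0.08206)(404.2)/1.51 = 79.5169 atm
vdW: P = nRT/(V − nb) − a n²/V² = 120.071/1.35217 − 30.0091/2.28010 = 88.7987 − 13.1613 = 75.6374 atm
ΔP = 75.6374 − 79.5169 = -3.880 atm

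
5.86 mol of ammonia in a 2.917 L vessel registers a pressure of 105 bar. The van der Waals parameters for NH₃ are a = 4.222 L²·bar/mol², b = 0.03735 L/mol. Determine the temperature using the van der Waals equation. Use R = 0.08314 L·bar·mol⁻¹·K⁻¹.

T ≈ 675.9 K

T = (P + a n²/V²)(V − nb)/(nR)
P + a n²/V² = 105 + (4.222)(5.86)²/(2.917)² = 122.04 bar
V − nb = 2.917 − (5.86)(0.03735) = 2.6981 L
T = (122.04)(2.6981)/((5.86)(0.08314)) = 675.9 K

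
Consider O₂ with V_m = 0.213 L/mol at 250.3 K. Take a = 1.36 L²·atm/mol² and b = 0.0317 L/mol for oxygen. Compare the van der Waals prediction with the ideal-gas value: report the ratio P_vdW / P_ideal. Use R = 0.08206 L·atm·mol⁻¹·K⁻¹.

P_vdW / P_ideal ≈ 0.8640

Ideal: P_ideal = RT/V_m = (0.08206)(250.3)/0.213 = 96.4301 atm
vdW: P = RT/(V_m − b) − a/V_m² = 20.5396/0.181300 − 1.36/0.0453690 = 113.291 − 29.9764 = 83.315 atm
Ratio = 83.315/96.4301 = 0.8640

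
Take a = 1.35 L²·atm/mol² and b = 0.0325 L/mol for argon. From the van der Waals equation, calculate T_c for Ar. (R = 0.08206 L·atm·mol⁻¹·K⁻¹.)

T_c ≈ 150.0 K

For a van der Waals gas, T_c = 8a/(27Rb).
T_c = 8×1.35/(27×0.08206×0.0325) = 10.800/0.072008 = 150.0 K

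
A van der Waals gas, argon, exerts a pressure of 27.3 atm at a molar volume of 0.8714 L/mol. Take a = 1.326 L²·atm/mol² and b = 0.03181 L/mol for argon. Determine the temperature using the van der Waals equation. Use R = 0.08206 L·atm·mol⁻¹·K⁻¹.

T ≈ 297.2 K

T = (P + a/V_m²)(V_m − b)/R
P + a/V_m² = 27.3 + 1.326/(0.8714)² = 29.046 atm
V_m − b = 0.8714 − 0.03181 = 0.83959 L/mol
T = (29.046)(0.83959)/0.08206 = 297.2 K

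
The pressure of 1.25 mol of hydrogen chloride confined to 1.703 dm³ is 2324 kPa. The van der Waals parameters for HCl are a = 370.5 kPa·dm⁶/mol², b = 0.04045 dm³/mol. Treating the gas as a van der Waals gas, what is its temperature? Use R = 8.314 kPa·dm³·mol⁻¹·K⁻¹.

T ≈ 401.3 K

T = (P + a n²/V²)(V − nb)/(nR)
P + a n²/V² = 2324 + (370.5)(1.25)²/(1.703)² = 2523.6 kPa
V − nb = 1.703 − (1.25)(0.04045) = 1.6524 dm³
T = (2523.6)(1.6524)/((1.25)(8.314)) = 401.3 K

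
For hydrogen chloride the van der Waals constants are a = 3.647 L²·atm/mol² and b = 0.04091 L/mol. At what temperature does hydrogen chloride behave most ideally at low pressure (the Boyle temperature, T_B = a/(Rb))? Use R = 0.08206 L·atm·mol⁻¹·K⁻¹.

For a van der Waals gas the second virial coefficient B₂ = b − a/(RT) vanishes at T_B = a/(Rb).
T_B = 3.647/(0.08206×0.04091) = 3.647/0.0033571 = 1086 K

T_B ≈ 1086 K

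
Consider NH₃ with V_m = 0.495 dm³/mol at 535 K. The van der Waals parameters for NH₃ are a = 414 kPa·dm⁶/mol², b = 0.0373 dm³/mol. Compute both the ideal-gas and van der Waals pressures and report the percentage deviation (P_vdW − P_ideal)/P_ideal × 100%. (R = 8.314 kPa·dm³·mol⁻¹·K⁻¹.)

Ideal: P_ideal = RT/V_m = (8.314)(535)/0.495 = 8985.84 kPa
vdW: P = RT/(V_m − b) − a/V_m² = 4447.99/0.457700 − 414/0.245025 = 9718.13 − 1689.62 = 8028.51 kPa
% deviation = (8028.51 − 8985.84)/8985.84 × 100% = -10.65%

-10.65 %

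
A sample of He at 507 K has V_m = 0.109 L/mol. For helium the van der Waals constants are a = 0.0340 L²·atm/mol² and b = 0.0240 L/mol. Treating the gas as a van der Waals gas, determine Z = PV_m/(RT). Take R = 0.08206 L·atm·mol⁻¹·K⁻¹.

P = RT/(V_m − b) − a/V_m² = (0.08206)(507)/(0.109 − 0.0240) − 0.0340/(0.109)²
  = 41.604/0.085000 − 2.8617 = 489.46 − 2.8617 = 486.60 atm
Z = PV_m/(RT) = (486.60)(0.109)/((0.08206)(507)) = 53.039/41.604 = 1.275

Z ≈ 1.275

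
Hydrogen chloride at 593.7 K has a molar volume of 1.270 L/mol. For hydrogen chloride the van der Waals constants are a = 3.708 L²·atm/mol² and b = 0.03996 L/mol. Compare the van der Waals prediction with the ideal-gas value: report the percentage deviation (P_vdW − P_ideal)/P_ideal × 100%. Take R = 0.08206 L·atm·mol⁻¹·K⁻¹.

-2.74 %

Ideal: P_ideal = RT/V_m = (0.08206)(593.7)/1.270 = 38.3614 atm
vdW: P = RT/(V_m − b) − a/V_m² = 48.7190/1.23004 − 3.708/1.61290 = 39.6077 − 2.29896 = 37.3087 atm
% deviation = (37.3087 − 38.3614)/38.3614 × 100% = -2.74%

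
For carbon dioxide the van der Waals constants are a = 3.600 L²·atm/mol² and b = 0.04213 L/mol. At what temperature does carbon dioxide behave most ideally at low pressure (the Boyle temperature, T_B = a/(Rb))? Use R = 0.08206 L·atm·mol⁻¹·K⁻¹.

T_B ≈ 1041 K

For a van der Waals gas the second virial coefficient B₂ = b − a/(RT) vanishes at T_B = a/(Rb).
T_B = 3.600/(0.08206×0.04213) = 3.600/0.0034572 = 1041 K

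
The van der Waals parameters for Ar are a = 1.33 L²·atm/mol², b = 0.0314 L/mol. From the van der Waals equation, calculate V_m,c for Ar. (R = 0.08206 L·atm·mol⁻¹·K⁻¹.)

For a van der Waals gas, V_m,c = 3b.
V_m,c = 3×0.0314 = 0.09420 L/mol

V_m,c ≈ 0.09420 L/mol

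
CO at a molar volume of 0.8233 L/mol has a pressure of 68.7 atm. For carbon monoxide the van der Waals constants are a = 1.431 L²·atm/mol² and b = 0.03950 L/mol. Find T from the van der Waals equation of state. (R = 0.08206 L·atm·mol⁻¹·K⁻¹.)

T ≈ 676.4 K

T = (P + a/V_m²)(V_m − b)/R
P + a/V_m² = 68.7 + 1.431/(0.8233)² = 70.811 atm
V_m − b = 0.8233 − 0.03950 = 0.78380 L/mol
T = (70.811)(0.78380)/0.08206 = 676.4 K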